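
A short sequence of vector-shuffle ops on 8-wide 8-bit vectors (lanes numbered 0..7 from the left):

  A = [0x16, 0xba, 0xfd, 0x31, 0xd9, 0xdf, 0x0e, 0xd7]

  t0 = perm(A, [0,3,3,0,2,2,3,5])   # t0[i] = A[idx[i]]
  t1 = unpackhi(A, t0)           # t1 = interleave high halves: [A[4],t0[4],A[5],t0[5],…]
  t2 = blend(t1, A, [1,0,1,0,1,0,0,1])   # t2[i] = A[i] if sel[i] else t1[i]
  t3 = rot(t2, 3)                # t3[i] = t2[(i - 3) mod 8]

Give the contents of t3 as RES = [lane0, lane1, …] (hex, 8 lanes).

RES = [ 0x31  0xd7  0xd7  0x16  0xfd  0xfd  0xfd  0xd9 ]

  t0: 16 31 31 16 fd fd 31 df
  t1: d9 fd df fd 0e 31 d7 df
  t2: 16 fd fd fd d9 31 d7 d7
  t3: 31 d7 d7 16 fd fd fd d9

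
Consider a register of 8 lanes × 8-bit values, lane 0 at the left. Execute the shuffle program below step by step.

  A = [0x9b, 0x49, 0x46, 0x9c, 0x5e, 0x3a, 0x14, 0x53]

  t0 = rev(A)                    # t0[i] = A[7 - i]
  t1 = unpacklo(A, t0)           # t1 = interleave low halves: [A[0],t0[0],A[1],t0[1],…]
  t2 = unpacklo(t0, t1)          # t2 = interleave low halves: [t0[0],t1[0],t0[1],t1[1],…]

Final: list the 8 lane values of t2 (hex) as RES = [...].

t0 = [0x53, 0x14, 0x3a, 0x5e, 0x9c, 0x46, 0x49, 0x9b]
t1 = [0x9b, 0x53, 0x49, 0x14, 0x46, 0x3a, 0x9c, 0x5e]
t2 = [0x53, 0x9b, 0x14, 0x53, 0x3a, 0x49, 0x5e, 0x14]

RES = [ 0x53  0x9b  0x14  0x53  0x3a  0x49  0x5e  0x14 ]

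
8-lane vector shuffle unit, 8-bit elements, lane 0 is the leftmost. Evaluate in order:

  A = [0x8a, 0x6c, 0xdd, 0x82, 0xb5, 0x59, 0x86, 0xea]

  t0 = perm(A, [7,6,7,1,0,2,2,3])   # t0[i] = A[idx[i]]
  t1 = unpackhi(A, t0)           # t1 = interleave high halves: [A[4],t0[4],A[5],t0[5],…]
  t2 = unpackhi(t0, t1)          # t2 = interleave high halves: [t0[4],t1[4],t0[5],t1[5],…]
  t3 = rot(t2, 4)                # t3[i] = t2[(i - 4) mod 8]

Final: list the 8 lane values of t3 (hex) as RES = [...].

→ t0 |ea|86|ea|6c|8a|dd|dd|82|
→ t1 |b5|8a|59|dd|86|dd|ea|82|
→ t2 |8a|86|dd|dd|dd|ea|82|82|
→ t3 |dd|ea|82|82|8a|86|dd|dd|

RES = [ 0xdd  0xea  0x82  0x82  0x8a  0x86  0xdd  0xdd ]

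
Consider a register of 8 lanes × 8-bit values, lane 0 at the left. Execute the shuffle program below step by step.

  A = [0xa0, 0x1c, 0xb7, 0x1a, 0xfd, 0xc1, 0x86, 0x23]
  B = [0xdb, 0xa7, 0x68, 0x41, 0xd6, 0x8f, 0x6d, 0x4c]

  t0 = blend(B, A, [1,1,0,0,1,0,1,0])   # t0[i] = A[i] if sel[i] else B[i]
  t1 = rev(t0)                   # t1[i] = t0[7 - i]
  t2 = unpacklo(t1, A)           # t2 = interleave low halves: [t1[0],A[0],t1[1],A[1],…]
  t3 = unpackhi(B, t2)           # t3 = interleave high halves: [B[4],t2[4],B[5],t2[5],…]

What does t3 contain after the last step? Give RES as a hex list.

→ t0 |a0|1c|68|41|fd|8f|86|4c|
→ t1 |4c|86|8f|fd|41|68|1c|a0|
→ t2 |4c|a0|86|1c|8f|b7|fd|1a|
→ t3 |d6|8f|8f|b7|6d|fd|4c|1a|

RES = [ 0xd6  0x8f  0x8f  0xb7  0x6d  0xfd  0x4c  0x1a ]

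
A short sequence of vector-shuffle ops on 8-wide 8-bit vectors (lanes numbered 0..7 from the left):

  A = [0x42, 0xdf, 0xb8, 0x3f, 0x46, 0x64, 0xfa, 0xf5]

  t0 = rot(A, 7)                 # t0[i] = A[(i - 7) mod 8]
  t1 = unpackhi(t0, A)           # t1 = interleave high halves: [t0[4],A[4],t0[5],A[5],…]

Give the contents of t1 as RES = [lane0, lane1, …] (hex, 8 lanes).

  t0: df b8 3f 46 64 fa f5 42
  t1: 64 46 fa 64 f5 fa 42 f5

RES = [ 0x64  0x46  0xfa  0x64  0xf5  0xfa  0x42  0xf5 ]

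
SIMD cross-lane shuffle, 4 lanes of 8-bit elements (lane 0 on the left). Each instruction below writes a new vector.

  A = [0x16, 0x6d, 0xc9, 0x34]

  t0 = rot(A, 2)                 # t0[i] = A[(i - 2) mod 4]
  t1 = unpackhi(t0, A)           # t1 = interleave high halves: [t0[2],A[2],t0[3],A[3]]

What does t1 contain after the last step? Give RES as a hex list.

RES = [0x16, 0xc9, 0x6d, 0x34]

  t0: c9 34 16 6d
  t1: 16 c9 6d 34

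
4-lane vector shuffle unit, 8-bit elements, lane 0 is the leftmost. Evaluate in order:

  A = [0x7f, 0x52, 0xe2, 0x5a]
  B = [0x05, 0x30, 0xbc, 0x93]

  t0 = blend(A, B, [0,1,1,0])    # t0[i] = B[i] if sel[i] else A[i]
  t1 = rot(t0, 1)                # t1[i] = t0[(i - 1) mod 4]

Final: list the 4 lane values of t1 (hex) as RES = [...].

RES = [0x5a, 0x7f, 0x30, 0xbc]

  t0: 7f 30 bc 5a
  t1: 5a 7f 30 bc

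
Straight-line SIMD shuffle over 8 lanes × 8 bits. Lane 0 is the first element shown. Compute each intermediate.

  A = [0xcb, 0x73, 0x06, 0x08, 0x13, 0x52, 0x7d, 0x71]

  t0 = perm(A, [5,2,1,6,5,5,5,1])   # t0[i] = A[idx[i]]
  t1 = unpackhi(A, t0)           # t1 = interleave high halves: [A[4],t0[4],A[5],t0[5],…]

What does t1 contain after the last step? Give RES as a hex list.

  t0: 52 06 73 7d 52 52 52 73
  t1: 13 52 52 52 7d 52 71 73

RES = [ 0x13  0x52  0x52  0x52  0x7d  0x52  0x71  0x73 ]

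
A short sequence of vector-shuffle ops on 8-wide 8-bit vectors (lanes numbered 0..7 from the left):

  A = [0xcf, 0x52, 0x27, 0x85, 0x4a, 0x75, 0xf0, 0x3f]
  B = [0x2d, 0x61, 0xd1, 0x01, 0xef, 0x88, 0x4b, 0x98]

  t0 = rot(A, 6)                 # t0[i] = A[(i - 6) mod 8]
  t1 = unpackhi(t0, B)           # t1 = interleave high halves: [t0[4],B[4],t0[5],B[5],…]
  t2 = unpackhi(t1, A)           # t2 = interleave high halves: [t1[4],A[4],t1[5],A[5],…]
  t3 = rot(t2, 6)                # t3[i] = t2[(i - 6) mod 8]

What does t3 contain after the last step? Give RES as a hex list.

RES = [0x4b, 0x75, 0x52, 0xf0, 0x98, 0x3f, 0xcf, 0x4a]

  t0: 27 85 4a 75 f0 3f cf 52
  t1: f0 ef 3f 88 cf 4b 52 98
  t2: cf 4a 4b 75 52 f0 98 3f
  t3: 4b 75 52 f0 98 3f cf 4a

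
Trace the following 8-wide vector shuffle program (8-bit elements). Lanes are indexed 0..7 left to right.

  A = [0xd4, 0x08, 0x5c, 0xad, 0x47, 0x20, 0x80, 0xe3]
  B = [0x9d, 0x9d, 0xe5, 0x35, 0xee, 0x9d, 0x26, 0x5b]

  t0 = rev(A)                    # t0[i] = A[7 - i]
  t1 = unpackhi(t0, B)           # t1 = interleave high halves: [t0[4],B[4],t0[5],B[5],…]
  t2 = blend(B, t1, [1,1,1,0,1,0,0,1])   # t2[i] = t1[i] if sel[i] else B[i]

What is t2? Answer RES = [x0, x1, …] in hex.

→ t0 |e3|80|20|47|ad|5c|08|d4|
→ t1 |ad|ee|5c|9d|08|26|d4|5b|
→ t2 |ad|ee|5c|35|08|9d|26|5b|

RES = [0xad, 0xee, 0x5c, 0x35, 0x08, 0x9d, 0x26, 0x5b]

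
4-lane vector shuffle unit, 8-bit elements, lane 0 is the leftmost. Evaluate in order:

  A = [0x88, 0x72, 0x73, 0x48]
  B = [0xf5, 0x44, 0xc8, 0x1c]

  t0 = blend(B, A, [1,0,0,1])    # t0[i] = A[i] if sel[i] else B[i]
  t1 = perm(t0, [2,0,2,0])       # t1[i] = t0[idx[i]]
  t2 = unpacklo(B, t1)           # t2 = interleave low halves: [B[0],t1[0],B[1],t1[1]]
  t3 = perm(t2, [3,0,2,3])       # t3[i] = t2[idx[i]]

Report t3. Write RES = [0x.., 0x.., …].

→ t0 |88|44|c8|48|
→ t1 |c8|88|c8|88|
→ t2 |f5|c8|44|88|
→ t3 |88|f5|44|88|

RES = [ 0x88  0xf5  0x44  0x88 ]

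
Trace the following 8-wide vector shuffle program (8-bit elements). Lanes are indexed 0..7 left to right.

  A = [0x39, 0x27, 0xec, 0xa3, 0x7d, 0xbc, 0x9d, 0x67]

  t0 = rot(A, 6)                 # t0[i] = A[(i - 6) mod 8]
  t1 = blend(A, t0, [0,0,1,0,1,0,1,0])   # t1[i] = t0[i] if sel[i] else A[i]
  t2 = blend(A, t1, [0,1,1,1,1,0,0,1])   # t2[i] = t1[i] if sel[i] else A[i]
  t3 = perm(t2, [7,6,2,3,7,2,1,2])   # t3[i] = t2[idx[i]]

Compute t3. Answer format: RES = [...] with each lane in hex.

RES = [0x67, 0x9d, 0x7d, 0xa3, 0x67, 0x7d, 0x27, 0x7d]

  t0: ec a3 7d bc 9d 67 39 27
  t1: 39 27 7d a3 9d bc 39 67
  t2: 39 27 7d a3 9d bc 9d 67
  t3: 67 9d 7d a3 67 7d 27 7d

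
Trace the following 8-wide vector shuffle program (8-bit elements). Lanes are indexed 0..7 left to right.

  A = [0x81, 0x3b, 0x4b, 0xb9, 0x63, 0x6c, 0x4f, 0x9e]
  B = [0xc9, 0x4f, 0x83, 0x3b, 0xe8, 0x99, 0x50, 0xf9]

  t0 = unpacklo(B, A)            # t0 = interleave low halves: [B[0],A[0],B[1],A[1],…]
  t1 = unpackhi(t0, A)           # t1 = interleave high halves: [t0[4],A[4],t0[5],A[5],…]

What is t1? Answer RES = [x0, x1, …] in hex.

RES = [ 0x83  0x63  0x4b  0x6c  0x3b  0x4f  0xb9  0x9e ]

t0 = [0xc9, 0x81, 0x4f, 0x3b, 0x83, 0x4b, 0x3b, 0xb9]
t1 = [0x83, 0x63, 0x4b, 0x6c, 0x3b, 0x4f, 0xb9, 0x9e]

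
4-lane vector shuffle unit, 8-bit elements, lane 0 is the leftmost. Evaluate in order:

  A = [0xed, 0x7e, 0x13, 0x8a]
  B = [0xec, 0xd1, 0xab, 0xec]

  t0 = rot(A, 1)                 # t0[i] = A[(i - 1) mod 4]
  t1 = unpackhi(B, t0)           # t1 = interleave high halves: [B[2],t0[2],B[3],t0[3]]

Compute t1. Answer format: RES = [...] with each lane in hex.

  t0: 8a ed 7e 13
  t1: ab 7e ec 13

RES = [0xab, 0x7e, 0xec, 0x13]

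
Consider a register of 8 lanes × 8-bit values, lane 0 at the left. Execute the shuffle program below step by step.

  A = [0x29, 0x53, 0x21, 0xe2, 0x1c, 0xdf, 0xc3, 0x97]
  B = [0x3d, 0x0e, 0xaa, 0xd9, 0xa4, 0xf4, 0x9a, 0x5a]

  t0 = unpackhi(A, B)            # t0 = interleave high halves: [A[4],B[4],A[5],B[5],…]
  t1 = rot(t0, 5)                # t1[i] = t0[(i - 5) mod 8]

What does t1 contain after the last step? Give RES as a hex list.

RES = [0xf4, 0xc3, 0x9a, 0x97, 0x5a, 0x1c, 0xa4, 0xdf]

→ t0 |1c|a4|df|f4|c3|9a|97|5a|
→ t1 |f4|c3|9a|97|5a|1c|a4|df|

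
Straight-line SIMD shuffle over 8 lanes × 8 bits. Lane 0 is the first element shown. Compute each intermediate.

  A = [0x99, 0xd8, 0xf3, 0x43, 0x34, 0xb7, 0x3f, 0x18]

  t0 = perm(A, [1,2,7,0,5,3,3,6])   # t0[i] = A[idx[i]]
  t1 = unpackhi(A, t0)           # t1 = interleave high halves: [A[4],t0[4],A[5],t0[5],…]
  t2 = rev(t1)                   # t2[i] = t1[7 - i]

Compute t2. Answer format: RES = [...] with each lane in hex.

→ t0 |d8|f3|18|99|b7|43|43|3f|
→ t1 |34|b7|b7|43|3f|43|18|3f|
→ t2 |3f|18|43|3f|43|b7|b7|34|

RES = [0x3f, 0x18, 0x43, 0x3f, 0x43, 0xb7, 0xb7, 0x34]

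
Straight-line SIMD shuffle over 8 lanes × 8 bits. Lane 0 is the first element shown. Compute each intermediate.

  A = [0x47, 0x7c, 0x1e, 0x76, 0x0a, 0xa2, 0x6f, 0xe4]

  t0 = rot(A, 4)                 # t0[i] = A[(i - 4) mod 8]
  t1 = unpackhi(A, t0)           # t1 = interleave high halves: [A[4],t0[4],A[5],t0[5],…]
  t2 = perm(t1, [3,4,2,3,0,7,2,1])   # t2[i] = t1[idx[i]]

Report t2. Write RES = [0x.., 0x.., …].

RES = [ 0x7c  0x6f  0xa2  0x7c  0x0a  0x76  0xa2  0x47 ]

t0 = [0x0a, 0xa2, 0x6f, 0xe4, 0x47, 0x7c, 0x1e, 0x76]
t1 = [0x0a, 0x47, 0xa2, 0x7c, 0x6f, 0x1e, 0xe4, 0x76]
t2 = [0x7c, 0x6f, 0xa2, 0x7c, 0x0a, 0x76, 0xa2, 0x47]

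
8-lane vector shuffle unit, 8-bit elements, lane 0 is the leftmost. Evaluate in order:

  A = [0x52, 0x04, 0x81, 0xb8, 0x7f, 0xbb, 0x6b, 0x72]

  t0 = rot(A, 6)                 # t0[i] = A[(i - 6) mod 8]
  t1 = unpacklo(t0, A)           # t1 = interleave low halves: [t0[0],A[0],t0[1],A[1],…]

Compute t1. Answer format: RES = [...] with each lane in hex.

→ t0 |81|b8|7f|bb|6b|72|52|04|
→ t1 |81|52|b8|04|7f|81|bb|b8|

RES = [0x81, 0x52, 0xb8, 0x04, 0x7f, 0x81, 0xbb, 0xb8]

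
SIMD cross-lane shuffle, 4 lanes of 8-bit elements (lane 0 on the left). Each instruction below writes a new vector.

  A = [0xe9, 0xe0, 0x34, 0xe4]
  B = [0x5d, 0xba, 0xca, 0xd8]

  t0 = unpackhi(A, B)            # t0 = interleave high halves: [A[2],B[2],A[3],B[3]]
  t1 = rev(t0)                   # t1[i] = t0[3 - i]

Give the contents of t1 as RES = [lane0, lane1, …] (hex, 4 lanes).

RES = [ 0xd8  0xe4  0xca  0x34 ]

→ t0 |34|ca|e4|d8|
→ t1 |d8|e4|ca|34|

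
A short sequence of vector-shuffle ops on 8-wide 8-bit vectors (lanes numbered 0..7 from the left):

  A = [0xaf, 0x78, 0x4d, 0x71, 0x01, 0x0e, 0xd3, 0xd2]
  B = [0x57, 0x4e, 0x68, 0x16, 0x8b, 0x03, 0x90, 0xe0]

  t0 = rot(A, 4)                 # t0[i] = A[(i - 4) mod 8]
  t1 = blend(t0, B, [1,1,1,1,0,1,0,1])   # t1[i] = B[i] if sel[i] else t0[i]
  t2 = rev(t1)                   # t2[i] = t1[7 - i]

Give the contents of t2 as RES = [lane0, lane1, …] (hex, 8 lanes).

RES = [0xe0, 0x4d, 0x03, 0xaf, 0x16, 0x68, 0x4e, 0x57]

→ t0 |01|0e|d3|d2|af|78|4d|71|
→ t1 |57|4e|68|16|af|03|4d|e0|
→ t2 |e0|4d|03|af|16|68|4e|57|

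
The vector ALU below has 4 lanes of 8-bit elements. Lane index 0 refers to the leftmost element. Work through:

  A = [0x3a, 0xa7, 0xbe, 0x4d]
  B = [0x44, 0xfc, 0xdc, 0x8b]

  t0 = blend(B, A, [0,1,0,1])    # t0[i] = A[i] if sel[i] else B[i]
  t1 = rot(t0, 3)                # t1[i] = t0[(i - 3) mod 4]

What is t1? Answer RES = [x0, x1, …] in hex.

t0 = [0x44, 0xa7, 0xdc, 0x4d]
t1 = [0xa7, 0xdc, 0x4d, 0x44]

RES = [0xa7, 0xdc, 0x4d, 0x44]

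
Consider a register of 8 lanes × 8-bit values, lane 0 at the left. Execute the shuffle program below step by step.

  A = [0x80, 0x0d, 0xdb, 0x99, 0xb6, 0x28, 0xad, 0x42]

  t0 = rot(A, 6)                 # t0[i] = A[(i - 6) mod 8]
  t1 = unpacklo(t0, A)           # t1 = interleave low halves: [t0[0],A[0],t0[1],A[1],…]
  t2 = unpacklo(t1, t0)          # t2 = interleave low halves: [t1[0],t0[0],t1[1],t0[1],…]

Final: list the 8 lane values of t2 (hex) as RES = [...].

→ t0 |db|99|b6|28|ad|42|80|0d|
→ t1 |db|80|99|0d|b6|db|28|99|
→ t2 |db|db|80|99|99|b6|0d|28|

RES = [0xdb, 0xdb, 0x80, 0x99, 0x99, 0xb6, 0x0d, 0x28]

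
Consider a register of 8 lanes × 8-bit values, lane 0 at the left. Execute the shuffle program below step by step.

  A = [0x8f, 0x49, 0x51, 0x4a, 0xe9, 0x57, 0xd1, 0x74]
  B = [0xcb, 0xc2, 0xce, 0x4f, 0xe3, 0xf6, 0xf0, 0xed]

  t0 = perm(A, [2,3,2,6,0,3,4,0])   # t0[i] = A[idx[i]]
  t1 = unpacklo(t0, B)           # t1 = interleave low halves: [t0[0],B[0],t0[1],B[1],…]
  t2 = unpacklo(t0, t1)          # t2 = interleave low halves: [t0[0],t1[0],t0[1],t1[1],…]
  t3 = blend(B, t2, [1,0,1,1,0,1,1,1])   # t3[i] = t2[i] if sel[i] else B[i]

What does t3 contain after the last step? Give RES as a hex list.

  t0: 51 4a 51 d1 8f 4a e9 8f
  t1: 51 cb 4a c2 51 ce d1 4f
  t2: 51 51 4a cb 51 4a d1 c2
  t3: 51 c2 4a cb e3 4a d1 c2

RES = [0x51, 0xc2, 0x4a, 0xcb, 0xe3, 0x4a, 0xd1, 0xc2]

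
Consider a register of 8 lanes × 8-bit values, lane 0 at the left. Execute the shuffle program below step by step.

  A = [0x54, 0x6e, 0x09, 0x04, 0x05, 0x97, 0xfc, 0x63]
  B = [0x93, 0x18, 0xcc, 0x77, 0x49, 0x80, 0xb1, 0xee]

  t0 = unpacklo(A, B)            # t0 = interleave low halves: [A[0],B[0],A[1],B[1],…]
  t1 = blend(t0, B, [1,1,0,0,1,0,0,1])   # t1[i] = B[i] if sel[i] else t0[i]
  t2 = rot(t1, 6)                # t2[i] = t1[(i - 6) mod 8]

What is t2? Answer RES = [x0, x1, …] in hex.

RES = [0x6e, 0x18, 0x49, 0xcc, 0x04, 0xee, 0x93, 0x18]

t0 = [0x54, 0x93, 0x6e, 0x18, 0x09, 0xcc, 0x04, 0x77]
t1 = [0x93, 0x18, 0x6e, 0x18, 0x49, 0xcc, 0x04, 0xee]
t2 = [0x6e, 0x18, 0x49, 0xcc, 0x04, 0xee, 0x93, 0x18]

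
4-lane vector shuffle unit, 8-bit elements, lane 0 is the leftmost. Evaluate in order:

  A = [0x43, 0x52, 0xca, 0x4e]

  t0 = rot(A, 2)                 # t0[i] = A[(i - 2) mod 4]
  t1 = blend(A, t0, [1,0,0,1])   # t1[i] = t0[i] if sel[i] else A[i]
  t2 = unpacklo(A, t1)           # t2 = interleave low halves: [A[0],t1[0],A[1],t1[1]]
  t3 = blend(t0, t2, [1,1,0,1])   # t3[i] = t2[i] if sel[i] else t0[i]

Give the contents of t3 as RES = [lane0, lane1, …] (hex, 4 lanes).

t0 = [0xca, 0x4e, 0x43, 0x52]
t1 = [0xca, 0x52, 0xca, 0x52]
t2 = [0x43, 0xca, 0x52, 0x52]
t3 = [0x43, 0xca, 0x43, 0x52]

RES = [ 0x43  0xca  0x43  0x52 ]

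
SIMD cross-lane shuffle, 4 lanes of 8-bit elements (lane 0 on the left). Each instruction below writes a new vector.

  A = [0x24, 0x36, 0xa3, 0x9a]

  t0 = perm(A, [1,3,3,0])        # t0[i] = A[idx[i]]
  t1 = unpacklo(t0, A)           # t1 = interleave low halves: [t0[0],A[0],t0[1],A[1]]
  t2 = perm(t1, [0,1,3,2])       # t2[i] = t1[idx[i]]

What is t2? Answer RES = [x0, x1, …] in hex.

  t0: 36 9a 9a 24
  t1: 36 24 9a 36
  t2: 36 24 36 9a

RES = [0x36, 0x24, 0x36, 0x9a]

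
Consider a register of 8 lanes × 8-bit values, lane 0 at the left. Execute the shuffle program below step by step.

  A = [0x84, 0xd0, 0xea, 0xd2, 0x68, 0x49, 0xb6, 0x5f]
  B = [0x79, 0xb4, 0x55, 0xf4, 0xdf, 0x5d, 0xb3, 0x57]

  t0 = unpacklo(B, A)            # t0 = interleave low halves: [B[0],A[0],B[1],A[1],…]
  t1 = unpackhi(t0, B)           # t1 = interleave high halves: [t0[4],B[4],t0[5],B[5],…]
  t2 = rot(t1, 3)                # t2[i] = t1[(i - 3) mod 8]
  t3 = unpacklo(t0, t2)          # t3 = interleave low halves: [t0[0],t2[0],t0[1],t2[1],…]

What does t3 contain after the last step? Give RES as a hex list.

t0 = [0x79, 0x84, 0xb4, 0xd0, 0x55, 0xea, 0xf4, 0xd2]
t1 = [0x55, 0xdf, 0xea, 0x5d, 0xf4, 0xb3, 0xd2, 0x57]
t2 = [0xb3, 0xd2, 0x57, 0x55, 0xdf, 0xea, 0x5d, 0xf4]
t3 = [0x79, 0xb3, 0x84, 0xd2, 0xb4, 0x57, 0xd0, 0x55]

RES = [ 0x79  0xb3  0x84  0xd2  0xb4  0x57  0xd0  0x55 ]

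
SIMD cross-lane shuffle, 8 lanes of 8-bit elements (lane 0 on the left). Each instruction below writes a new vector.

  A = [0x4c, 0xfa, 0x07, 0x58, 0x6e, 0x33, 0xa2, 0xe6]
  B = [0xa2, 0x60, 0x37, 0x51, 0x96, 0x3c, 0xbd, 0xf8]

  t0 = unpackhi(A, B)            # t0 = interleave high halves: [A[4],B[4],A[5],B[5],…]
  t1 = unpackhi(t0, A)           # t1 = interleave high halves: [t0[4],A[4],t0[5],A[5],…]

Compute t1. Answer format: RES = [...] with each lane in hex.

RES = [0xa2, 0x6e, 0xbd, 0x33, 0xe6, 0xa2, 0xf8, 0xe6]

t0 = [0x6e, 0x96, 0x33, 0x3c, 0xa2, 0xbd, 0xe6, 0xf8]
t1 = [0xa2, 0x6e, 0xbd, 0x33, 0xe6, 0xa2, 0xf8, 0xe6]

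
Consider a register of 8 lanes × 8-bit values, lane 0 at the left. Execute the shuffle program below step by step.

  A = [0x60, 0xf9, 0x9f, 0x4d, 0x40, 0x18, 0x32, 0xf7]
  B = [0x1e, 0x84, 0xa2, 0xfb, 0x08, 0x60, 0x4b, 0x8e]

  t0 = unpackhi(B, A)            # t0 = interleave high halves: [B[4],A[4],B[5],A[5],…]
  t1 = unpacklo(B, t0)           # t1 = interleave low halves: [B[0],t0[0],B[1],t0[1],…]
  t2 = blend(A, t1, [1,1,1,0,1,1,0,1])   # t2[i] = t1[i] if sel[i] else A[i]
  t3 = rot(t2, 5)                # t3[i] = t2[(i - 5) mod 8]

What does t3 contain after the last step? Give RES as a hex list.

RES = [0x4d, 0xa2, 0x60, 0x32, 0x18, 0x1e, 0x08, 0x84]

t0 = [0x08, 0x40, 0x60, 0x18, 0x4b, 0x32, 0x8e, 0xf7]
t1 = [0x1e, 0x08, 0x84, 0x40, 0xa2, 0x60, 0xfb, 0x18]
t2 = [0x1e, 0x08, 0x84, 0x4d, 0xa2, 0x60, 0x32, 0x18]
t3 = [0x4d, 0xa2, 0x60, 0x32, 0x18, 0x1e, 0x08, 0x84]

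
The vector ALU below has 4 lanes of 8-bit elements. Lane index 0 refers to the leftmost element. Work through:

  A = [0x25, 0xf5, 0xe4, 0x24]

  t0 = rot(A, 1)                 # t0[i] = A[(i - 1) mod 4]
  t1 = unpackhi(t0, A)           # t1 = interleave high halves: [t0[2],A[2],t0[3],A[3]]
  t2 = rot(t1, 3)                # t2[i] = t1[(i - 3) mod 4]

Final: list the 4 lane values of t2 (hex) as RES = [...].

RES = [ 0xe4  0xe4  0x24  0xf5 ]

→ t0 |24|25|f5|e4|
→ t1 |f5|e4|e4|24|
→ t2 |e4|e4|24|f5|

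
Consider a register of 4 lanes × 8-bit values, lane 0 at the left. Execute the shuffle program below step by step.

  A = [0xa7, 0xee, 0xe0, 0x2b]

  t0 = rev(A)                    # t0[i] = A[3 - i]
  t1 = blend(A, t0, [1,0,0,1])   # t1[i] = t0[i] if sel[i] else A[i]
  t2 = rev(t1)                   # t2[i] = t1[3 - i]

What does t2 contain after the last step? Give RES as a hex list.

RES = [0xa7, 0xe0, 0xee, 0x2b]

t0 = [0x2b, 0xe0, 0xee, 0xa7]
t1 = [0x2b, 0xee, 0xe0, 0xa7]
t2 = [0xa7, 0xe0, 0xee, 0x2b]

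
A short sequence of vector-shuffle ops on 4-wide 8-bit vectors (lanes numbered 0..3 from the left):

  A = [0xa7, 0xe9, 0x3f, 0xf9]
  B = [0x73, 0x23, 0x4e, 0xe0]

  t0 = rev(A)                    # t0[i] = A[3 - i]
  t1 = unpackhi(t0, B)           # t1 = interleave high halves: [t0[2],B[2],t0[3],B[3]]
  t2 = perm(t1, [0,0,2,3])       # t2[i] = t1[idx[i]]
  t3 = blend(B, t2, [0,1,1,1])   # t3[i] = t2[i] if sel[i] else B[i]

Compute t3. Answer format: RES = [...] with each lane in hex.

t0 = [0xf9, 0x3f, 0xe9, 0xa7]
t1 = [0xe9, 0x4e, 0xa7, 0xe0]
t2 = [0xe9, 0xe9, 0xa7, 0xe0]
t3 = [0x73, 0xe9, 0xa7, 0xe0]

RES = [0x73, 0xe9, 0xa7, 0xe0]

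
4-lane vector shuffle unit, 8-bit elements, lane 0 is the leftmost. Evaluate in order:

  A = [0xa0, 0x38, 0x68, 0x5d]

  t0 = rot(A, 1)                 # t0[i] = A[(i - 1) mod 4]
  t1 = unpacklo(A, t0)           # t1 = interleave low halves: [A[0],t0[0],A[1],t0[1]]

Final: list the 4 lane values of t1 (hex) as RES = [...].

RES = [ 0xa0  0x5d  0x38  0xa0 ]

→ t0 |5d|a0|38|68|
→ t1 |a0|5d|38|a0|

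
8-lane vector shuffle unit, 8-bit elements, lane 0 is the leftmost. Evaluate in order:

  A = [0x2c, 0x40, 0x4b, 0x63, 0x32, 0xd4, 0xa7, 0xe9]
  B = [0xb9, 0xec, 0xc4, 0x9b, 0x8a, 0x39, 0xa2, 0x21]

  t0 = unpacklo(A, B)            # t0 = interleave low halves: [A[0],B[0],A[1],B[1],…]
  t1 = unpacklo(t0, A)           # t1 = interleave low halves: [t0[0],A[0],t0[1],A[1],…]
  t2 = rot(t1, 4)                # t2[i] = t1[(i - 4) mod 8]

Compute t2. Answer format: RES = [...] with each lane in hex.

RES = [0x40, 0x4b, 0xec, 0x63, 0x2c, 0x2c, 0xb9, 0x40]

→ t0 |2c|b9|40|ec|4b|c4|63|9b|
→ t1 |2c|2c|b9|40|40|4b|ec|63|
→ t2 |40|4b|ec|63|2c|2c|b9|40|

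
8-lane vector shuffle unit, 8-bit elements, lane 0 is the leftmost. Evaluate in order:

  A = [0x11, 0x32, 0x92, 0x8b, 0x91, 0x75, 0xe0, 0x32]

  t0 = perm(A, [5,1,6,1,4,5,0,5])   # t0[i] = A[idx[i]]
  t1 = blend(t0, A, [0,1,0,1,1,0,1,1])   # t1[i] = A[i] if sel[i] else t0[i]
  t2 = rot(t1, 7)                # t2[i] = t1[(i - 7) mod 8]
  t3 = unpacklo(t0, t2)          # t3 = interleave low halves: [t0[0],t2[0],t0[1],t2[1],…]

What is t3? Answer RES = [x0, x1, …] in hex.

RES = [ 0x75  0x32  0x32  0xe0  0xe0  0x8b  0x32  0x91 ]

t0 = [0x75, 0x32, 0xe0, 0x32, 0x91, 0x75, 0x11, 0x75]
t1 = [0x75, 0x32, 0xe0, 0x8b, 0x91, 0x75, 0xe0, 0x32]
t2 = [0x32, 0xe0, 0x8b, 0x91, 0x75, 0xe0, 0x32, 0x75]
t3 = [0x75, 0x32, 0x32, 0xe0, 0xe0, 0x8b, 0x32, 0x91]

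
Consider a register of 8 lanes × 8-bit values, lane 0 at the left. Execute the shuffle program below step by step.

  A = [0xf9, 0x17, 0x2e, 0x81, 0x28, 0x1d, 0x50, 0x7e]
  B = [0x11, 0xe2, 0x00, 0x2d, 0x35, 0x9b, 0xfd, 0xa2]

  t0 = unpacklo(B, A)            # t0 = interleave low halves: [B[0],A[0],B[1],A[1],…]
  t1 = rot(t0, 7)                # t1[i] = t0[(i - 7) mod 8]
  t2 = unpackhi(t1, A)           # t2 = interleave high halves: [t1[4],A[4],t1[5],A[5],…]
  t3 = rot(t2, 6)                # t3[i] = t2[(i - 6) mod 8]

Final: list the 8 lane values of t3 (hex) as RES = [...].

RES = [0x2d, 0x1d, 0x81, 0x50, 0x11, 0x7e, 0x2e, 0x28]

t0 = [0x11, 0xf9, 0xe2, 0x17, 0x00, 0x2e, 0x2d, 0x81]
t1 = [0xf9, 0xe2, 0x17, 0x00, 0x2e, 0x2d, 0x81, 0x11]
t2 = [0x2e, 0x28, 0x2d, 0x1d, 0x81, 0x50, 0x11, 0x7e]
t3 = [0x2d, 0x1d, 0x81, 0x50, 0x11, 0x7e, 0x2e, 0x28]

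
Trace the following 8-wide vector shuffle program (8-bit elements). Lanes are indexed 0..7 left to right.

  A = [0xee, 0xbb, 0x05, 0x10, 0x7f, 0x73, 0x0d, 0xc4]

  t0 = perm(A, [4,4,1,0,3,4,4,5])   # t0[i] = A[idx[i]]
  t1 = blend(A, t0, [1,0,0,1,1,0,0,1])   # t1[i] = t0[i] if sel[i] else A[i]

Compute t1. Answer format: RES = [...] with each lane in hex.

t0 = [0x7f, 0x7f, 0xbb, 0xee, 0x10, 0x7f, 0x7f, 0x73]
t1 = [0x7f, 0xbb, 0x05, 0xee, 0x10, 0x73, 0x0d, 0x73]

RES = [0x7f, 0xbb, 0x05, 0xee, 0x10, 0x73, 0x0d, 0x73]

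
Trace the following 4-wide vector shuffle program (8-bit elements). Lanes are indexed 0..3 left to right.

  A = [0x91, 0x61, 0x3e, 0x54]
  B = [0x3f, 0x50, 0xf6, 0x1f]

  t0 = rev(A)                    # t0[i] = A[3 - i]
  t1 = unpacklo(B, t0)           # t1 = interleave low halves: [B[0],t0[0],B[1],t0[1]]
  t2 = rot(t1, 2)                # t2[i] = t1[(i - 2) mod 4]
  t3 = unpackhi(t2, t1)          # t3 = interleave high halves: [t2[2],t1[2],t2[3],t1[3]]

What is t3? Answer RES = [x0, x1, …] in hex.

  t0: 54 3e 61 91
  t1: 3f 54 50 3e
  t2: 50 3e 3f 54
  t3: 3f 50 54 3e

RES = [ 0x3f  0x50  0x54  0x3e ]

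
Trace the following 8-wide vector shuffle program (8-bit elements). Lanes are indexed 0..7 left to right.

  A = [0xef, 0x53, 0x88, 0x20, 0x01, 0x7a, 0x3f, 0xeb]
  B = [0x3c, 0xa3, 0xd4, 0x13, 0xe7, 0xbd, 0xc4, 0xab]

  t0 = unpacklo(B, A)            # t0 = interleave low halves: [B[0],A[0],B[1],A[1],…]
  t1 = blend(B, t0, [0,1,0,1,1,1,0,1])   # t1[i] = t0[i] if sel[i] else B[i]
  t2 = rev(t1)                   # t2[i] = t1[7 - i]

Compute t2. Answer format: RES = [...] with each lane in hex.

→ t0 |3c|ef|a3|53|d4|88|13|20|
→ t1 |3c|ef|d4|53|d4|88|c4|20|
→ t2 |20|c4|88|d4|53|d4|ef|3c|

RES = [ 0x20  0xc4  0x88  0xd4  0x53  0xd4  0xef  0x3c ]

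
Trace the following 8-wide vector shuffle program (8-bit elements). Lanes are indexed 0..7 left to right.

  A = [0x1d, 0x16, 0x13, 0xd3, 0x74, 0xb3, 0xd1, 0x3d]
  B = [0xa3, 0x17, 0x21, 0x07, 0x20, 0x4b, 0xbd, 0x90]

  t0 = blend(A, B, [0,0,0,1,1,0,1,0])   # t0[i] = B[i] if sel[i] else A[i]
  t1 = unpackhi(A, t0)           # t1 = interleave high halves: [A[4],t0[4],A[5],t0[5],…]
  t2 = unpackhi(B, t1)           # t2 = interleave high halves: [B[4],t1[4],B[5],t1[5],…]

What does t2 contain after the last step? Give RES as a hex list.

RES = [ 0x20  0xd1  0x4b  0xbd  0xbd  0x3d  0x90  0x3d ]

  t0: 1d 16 13 07 20 b3 bd 3d
  t1: 74 20 b3 b3 d1 bd 3d 3d
  t2: 20 d1 4b bd bd 3d 90 3d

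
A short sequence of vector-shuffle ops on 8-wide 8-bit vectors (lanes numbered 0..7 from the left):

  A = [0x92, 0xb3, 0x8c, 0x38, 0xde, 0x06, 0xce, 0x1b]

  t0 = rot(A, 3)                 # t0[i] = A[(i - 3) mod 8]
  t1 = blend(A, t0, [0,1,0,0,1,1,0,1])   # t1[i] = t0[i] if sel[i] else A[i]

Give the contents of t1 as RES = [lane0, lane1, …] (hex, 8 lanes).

RES = [ 0x92  0xce  0x8c  0x38  0xb3  0x8c  0xce  0xde ]

t0 = [0x06, 0xce, 0x1b, 0x92, 0xb3, 0x8c, 0x38, 0xde]
t1 = [0x92, 0xce, 0x8c, 0x38, 0xb3, 0x8c, 0xce, 0xde]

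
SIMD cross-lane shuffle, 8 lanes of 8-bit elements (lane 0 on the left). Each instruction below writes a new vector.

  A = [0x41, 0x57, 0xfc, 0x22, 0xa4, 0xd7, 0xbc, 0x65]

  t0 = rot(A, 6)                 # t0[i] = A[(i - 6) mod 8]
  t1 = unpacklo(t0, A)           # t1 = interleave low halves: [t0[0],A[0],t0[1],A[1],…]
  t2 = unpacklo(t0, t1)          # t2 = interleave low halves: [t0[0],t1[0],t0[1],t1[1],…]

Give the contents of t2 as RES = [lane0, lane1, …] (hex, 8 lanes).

RES = [0xfc, 0xfc, 0x22, 0x41, 0xa4, 0x22, 0xd7, 0x57]

→ t0 |fc|22|a4|d7|bc|65|41|57|
→ t1 |fc|41|22|57|a4|fc|d7|22|
→ t2 |fc|fc|22|41|a4|22|d7|57|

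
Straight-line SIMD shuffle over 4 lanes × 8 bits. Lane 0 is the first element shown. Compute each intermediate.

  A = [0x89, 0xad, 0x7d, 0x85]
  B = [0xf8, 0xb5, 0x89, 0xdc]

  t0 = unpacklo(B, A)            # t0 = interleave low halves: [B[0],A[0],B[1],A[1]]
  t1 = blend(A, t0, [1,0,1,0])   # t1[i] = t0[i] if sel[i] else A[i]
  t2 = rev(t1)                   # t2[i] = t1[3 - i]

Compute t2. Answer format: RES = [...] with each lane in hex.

  t0: f8 89 b5 ad
  t1: f8 ad b5 85
  t2: 85 b5 ad f8

RES = [0x85, 0xb5, 0xad, 0xf8]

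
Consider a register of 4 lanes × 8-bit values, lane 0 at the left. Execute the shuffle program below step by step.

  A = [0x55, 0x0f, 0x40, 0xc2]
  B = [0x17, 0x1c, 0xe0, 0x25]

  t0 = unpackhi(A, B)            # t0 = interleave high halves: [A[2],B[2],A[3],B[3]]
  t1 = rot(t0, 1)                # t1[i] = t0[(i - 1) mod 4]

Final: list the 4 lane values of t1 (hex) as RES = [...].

RES = [ 0x25  0x40  0xe0  0xc2 ]

→ t0 |40|e0|c2|25|
→ t1 |25|40|e0|c2|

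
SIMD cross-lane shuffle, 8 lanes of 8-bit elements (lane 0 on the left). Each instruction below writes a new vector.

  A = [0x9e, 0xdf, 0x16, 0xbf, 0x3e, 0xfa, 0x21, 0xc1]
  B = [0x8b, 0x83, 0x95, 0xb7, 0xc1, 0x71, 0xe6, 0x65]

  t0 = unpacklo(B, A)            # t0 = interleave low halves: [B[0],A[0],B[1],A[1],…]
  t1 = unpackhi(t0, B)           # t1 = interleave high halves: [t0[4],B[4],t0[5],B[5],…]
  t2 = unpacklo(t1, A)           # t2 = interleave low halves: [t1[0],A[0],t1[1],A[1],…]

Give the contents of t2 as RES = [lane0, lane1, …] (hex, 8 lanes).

RES = [ 0x95  0x9e  0xc1  0xdf  0x16  0x16  0x71  0xbf ]

  t0: 8b 9e 83 df 95 16 b7 bf
  t1: 95 c1 16 71 b7 e6 bf 65
  t2: 95 9e c1 df 16 16 71 bf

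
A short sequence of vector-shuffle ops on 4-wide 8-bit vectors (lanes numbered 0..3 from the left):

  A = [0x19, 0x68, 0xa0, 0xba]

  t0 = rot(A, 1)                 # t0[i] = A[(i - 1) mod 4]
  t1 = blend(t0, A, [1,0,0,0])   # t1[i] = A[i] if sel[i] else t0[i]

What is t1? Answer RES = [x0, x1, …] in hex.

RES = [ 0x19  0x19  0x68  0xa0 ]

t0 = [0xba, 0x19, 0x68, 0xa0]
t1 = [0x19, 0x19, 0x68, 0xa0]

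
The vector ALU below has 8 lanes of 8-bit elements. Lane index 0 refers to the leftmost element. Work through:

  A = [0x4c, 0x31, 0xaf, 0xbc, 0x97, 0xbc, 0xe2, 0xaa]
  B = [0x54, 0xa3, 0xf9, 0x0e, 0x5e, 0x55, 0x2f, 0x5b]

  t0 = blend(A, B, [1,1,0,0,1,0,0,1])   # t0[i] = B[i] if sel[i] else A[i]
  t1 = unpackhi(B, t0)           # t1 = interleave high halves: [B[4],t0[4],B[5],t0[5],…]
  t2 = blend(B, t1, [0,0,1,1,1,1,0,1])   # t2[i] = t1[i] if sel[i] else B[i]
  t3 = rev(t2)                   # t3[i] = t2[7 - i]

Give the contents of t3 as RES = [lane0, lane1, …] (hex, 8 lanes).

RES = [ 0x5b  0x2f  0xe2  0x2f  0xbc  0x55  0xa3  0x54 ]

t0 = [0x54, 0xa3, 0xaf, 0xbc, 0x5e, 0xbc, 0xe2, 0x5b]
t1 = [0x5e, 0x5e, 0x55, 0xbc, 0x2f, 0xe2, 0x5b, 0x5b]
t2 = [0x54, 0xa3, 0x55, 0xbc, 0x2f, 0xe2, 0x2f, 0x5b]
t3 = [0x5b, 0x2f, 0xe2, 0x2f, 0xbc, 0x55, 0xa3, 0x54]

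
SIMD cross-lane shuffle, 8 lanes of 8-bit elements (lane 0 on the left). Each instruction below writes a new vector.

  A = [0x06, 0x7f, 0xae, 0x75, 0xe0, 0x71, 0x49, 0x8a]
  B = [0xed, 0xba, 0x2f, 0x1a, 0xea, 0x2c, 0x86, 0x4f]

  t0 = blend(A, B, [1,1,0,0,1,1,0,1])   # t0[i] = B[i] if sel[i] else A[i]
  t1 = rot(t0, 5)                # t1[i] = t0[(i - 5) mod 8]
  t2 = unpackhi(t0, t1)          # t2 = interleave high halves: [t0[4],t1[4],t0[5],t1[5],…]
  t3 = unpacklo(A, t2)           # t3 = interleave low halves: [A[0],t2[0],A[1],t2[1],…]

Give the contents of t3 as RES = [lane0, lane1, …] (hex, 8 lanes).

RES = [ 0x06  0xea  0x7f  0x4f  0xae  0x2c  0x75  0xed ]

→ t0 |ed|ba|ae|75|ea|2c|49|4f|
→ t1 |75|ea|2c|49|4f|ed|ba|ae|
→ t2 |ea|4f|2c|ed|49|ba|4f|ae|
→ t3 |06|ea|7f|4f|ae|2c|75|ed|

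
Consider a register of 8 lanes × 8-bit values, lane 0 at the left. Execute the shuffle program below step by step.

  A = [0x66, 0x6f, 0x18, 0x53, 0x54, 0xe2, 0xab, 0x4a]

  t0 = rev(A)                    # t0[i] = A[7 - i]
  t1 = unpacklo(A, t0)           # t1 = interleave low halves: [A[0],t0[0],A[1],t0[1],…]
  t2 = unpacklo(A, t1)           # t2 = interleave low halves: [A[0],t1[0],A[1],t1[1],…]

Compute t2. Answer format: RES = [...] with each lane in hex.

→ t0 |4a|ab|e2|54|53|18|6f|66|
→ t1 |66|4a|6f|ab|18|e2|53|54|
→ t2 |66|66|6f|4a|18|6f|53|ab|

RES = [ 0x66  0x66  0x6f  0x4a  0x18  0x6f  0x53  0xab ]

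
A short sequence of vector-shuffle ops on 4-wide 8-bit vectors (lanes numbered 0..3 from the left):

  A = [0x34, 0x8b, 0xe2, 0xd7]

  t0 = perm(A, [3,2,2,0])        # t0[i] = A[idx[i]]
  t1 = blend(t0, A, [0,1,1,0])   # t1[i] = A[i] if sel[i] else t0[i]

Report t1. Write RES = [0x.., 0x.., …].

  t0: d7 e2 e2 34
  t1: d7 8b e2 34

RES = [ 0xd7  0x8b  0xe2  0x34 ]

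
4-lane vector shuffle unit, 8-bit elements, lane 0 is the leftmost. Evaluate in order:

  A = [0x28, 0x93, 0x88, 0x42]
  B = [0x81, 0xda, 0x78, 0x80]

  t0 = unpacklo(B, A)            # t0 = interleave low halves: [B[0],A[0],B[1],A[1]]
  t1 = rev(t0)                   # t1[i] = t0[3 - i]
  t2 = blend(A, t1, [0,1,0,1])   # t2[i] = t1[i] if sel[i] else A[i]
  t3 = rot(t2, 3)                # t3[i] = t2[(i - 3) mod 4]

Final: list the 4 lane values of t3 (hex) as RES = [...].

→ t0 |81|28|da|93|
→ t1 |93|da|28|81|
→ t2 |28|da|88|81|
→ t3 |da|88|81|28|

RES = [0xda, 0x88, 0x81, 0x28]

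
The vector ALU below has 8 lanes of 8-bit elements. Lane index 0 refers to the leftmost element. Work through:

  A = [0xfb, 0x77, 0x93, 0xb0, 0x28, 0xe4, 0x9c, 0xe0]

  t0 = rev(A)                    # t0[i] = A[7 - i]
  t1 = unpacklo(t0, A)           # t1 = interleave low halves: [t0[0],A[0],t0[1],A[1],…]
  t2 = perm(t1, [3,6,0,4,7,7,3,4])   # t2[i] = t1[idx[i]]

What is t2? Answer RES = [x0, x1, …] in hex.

RES = [0x77, 0x28, 0xe0, 0xe4, 0xb0, 0xb0, 0x77, 0xe4]

→ t0 |e0|9c|e4|28|b0|93|77|fb|
→ t1 |e0|fb|9c|77|e4|93|28|b0|
→ t2 |77|28|e0|e4|b0|b0|77|e4|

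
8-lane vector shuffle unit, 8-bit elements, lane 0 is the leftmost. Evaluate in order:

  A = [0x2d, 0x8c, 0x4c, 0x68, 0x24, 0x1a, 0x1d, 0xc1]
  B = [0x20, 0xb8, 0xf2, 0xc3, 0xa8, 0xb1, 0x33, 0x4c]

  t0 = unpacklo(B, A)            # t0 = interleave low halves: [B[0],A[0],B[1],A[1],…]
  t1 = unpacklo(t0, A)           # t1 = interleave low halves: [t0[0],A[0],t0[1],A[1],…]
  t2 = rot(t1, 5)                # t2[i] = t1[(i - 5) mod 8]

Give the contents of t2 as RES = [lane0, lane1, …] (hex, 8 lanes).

RES = [ 0x8c  0xb8  0x4c  0x8c  0x68  0x20  0x2d  0x2d ]

→ t0 |20|2d|b8|8c|f2|4c|c3|68|
→ t1 |20|2d|2d|8c|b8|4c|8c|68|
→ t2 |8c|b8|4c|8c|68|20|2d|2d|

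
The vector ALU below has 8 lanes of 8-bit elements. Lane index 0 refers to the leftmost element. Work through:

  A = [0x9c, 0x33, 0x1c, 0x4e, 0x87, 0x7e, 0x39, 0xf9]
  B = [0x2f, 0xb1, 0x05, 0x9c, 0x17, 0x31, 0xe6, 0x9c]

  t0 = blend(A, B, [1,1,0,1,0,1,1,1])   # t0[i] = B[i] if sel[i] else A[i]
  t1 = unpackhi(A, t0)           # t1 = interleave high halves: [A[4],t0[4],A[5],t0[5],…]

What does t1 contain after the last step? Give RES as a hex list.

→ t0 |2f|b1|1c|9c|87|31|e6|9c|
→ t1 |87|87|7e|31|39|e6|f9|9c|

RES = [0x87, 0x87, 0x7e, 0x31, 0x39, 0xe6, 0xf9, 0x9c]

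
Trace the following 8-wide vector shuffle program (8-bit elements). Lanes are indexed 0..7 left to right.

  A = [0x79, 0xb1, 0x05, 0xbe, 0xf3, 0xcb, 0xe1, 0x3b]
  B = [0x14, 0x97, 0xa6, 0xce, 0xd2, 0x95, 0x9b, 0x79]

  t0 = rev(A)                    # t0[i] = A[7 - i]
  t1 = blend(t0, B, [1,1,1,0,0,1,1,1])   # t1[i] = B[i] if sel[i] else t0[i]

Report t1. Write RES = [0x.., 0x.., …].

RES = [0x14, 0x97, 0xa6, 0xf3, 0xbe, 0x95, 0x9b, 0x79]

→ t0 |3b|e1|cb|f3|be|05|b1|79|
→ t1 |14|97|a6|f3|be|95|9b|79|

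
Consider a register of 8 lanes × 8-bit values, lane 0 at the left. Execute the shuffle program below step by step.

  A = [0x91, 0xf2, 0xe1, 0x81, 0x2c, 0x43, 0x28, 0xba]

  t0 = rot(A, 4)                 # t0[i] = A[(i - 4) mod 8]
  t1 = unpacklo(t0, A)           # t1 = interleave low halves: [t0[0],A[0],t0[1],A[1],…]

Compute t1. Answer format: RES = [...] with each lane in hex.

  t0: 2c 43 28 ba 91 f2 e1 81
  t1: 2c 91 43 f2 28 e1 ba 81

RES = [0x2c, 0x91, 0x43, 0xf2, 0x28, 0xe1, 0xba, 0x81]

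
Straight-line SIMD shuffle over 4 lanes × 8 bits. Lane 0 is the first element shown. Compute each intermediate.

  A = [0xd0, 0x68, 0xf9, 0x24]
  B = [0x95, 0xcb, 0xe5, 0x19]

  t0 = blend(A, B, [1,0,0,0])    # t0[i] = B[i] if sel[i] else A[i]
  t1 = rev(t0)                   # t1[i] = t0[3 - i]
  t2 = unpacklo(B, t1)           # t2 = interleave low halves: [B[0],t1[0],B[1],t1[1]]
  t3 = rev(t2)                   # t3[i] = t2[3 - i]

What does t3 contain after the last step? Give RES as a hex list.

t0 = [0x95, 0x68, 0xf9, 0x24]
t1 = [0x24, 0xf9, 0x68, 0x95]
t2 = [0x95, 0x24, 0xcb, 0xf9]
t3 = [0xf9, 0xcb, 0x24, 0x95]

RES = [ 0xf9  0xcb  0x24  0x95 ]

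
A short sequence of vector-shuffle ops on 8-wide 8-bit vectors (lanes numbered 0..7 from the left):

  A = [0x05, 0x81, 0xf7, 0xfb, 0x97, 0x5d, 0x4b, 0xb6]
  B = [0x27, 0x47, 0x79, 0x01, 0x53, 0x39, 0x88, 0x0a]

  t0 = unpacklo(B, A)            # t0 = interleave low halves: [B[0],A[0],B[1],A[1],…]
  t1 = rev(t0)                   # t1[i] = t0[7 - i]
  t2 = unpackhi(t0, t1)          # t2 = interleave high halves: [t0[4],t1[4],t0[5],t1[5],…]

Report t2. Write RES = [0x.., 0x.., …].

→ t0 |27|05|47|81|79|f7|01|fb|
→ t1 |fb|01|f7|79|81|47|05|27|
→ t2 |79|81|f7|47|01|05|fb|27|

RES = [ 0x79  0x81  0xf7  0x47  0x01  0x05  0xfb  0x27 ]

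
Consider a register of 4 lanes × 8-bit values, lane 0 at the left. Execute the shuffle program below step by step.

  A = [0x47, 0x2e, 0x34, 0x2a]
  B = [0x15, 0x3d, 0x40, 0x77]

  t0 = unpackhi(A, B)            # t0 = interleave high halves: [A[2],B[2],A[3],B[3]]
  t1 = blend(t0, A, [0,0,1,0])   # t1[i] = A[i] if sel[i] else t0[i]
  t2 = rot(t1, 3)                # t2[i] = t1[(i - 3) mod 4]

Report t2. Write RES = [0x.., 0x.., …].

RES = [ 0x40  0x34  0x77  0x34 ]

t0 = [0x34, 0x40, 0x2a, 0x77]
t1 = [0x34, 0x40, 0x34, 0x77]
t2 = [0x40, 0x34, 0x77, 0x34]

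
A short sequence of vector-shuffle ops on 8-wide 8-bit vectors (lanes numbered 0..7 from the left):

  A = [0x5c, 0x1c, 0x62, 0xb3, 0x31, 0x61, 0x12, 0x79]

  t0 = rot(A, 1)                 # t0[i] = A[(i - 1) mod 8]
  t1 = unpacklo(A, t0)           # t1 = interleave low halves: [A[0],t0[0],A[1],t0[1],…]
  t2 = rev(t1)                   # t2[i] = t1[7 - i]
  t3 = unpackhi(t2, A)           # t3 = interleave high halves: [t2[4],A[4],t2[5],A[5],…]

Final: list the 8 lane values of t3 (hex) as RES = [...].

→ t0 |79|5c|1c|62|b3|31|61|12|
→ t1 |5c|79|1c|5c|62|1c|b3|62|
→ t2 |62|b3|1c|62|5c|1c|79|5c|
→ t3 |5c|31|1c|61|79|12|5c|79|

RES = [ 0x5c  0x31  0x1c  0x61  0x79  0x12  0x5c  0x79 ]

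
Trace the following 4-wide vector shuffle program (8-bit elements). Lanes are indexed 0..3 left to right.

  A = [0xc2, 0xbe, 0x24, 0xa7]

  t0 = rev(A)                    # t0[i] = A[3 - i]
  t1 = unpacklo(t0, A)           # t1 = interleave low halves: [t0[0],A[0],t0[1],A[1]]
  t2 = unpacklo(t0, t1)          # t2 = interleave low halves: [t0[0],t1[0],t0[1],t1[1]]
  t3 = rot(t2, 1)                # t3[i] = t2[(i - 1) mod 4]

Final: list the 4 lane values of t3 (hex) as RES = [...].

RES = [0xc2, 0xa7, 0xa7, 0x24]

t0 = [0xa7, 0x24, 0xbe, 0xc2]
t1 = [0xa7, 0xc2, 0x24, 0xbe]
t2 = [0xa7, 0xa7, 0x24, 0xc2]
t3 = [0xc2, 0xa7, 0xa7, 0x24]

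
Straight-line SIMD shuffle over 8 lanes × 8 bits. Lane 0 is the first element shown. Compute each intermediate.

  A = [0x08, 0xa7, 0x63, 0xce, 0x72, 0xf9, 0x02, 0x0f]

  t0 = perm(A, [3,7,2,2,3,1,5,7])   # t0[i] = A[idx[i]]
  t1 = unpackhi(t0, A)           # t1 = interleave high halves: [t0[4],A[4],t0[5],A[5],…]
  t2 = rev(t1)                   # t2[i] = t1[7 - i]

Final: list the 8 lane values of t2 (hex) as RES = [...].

  t0: ce 0f 63 63 ce a7 f9 0f
  t1: ce 72 a7 f9 f9 02 0f 0f
  t2: 0f 0f 02 f9 f9 a7 72 ce

RES = [ 0x0f  0x0f  0x02  0xf9  0xf9  0xa7  0x72  0xce ]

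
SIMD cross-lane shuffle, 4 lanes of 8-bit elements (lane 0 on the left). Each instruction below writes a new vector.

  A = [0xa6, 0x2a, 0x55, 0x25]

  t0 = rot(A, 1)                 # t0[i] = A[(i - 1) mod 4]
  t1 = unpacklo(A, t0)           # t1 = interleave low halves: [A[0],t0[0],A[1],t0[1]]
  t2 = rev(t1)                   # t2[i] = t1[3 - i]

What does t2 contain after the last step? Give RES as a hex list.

RES = [0xa6, 0x2a, 0x25, 0xa6]

  t0: 25 a6 2a 55
  t1: a6 25 2a a6
  t2: a6 2a 25 a6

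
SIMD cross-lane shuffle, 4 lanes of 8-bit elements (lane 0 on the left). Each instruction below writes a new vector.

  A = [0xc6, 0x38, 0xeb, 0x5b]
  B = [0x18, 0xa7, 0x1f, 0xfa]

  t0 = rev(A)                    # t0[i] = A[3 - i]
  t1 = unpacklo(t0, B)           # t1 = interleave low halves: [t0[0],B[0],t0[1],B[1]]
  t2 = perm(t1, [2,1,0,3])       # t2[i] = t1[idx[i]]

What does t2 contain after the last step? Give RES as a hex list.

→ t0 |5b|eb|38|c6|
→ t1 |5b|18|eb|a7|
→ t2 |eb|18|5b|a7|

RES = [ 0xeb  0x18  0x5b  0xa7 ]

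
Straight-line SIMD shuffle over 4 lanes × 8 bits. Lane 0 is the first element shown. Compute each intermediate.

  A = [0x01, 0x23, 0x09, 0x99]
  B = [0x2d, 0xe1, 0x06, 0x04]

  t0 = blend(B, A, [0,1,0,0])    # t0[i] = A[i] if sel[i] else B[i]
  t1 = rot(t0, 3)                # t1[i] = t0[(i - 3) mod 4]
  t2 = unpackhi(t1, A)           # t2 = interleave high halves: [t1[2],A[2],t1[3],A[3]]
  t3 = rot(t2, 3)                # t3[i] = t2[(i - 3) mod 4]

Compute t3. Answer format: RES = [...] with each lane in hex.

→ t0 |2d|23|06|04|
→ t1 |23|06|04|2d|
→ t2 |04|09|2d|99|
→ t3 |09|2d|99|04|

RES = [0x09, 0x2d, 0x99, 0x04]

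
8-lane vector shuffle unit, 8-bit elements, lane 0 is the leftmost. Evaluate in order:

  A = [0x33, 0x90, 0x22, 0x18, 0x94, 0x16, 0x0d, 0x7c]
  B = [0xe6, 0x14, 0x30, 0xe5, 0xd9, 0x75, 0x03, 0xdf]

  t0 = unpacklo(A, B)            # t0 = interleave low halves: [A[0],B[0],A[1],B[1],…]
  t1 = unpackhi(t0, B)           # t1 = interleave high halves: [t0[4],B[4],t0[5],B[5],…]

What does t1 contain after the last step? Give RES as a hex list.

RES = [ 0x22  0xd9  0x30  0x75  0x18  0x03  0xe5  0xdf ]

→ t0 |33|e6|90|14|22|30|18|e5|
→ t1 |22|d9|30|75|18|03|e5|df|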